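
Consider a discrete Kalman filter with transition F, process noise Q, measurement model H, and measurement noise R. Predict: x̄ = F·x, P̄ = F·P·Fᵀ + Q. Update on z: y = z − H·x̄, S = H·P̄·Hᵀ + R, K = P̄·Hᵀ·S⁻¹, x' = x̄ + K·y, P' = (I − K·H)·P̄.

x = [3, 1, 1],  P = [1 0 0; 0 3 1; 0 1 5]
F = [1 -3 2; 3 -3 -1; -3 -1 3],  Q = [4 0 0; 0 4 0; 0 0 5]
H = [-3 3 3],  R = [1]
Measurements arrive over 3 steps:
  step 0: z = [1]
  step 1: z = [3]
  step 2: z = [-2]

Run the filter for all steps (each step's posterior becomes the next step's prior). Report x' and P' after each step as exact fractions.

step 0: x' = [193/77, 109/14, -383/77], P' = [3062/77 110/7 1853/77; 110/7 615/14 -197/7; 1853/77 -197/7 4024/77]
step 1: x' = [-3476817/177733, -1736612/177733, -1564211/177733], P' = [153005762/177733 73576150/177733 79449263/177733; 73576150/177733 37716414/177733 35861647/177733; 79449263/177733 35861647/177733 43625087/177733]
step 2: x' = [4725317479/1530921389, -465993809/1530921389, 8346725975/3061842778], P' = [589531215932/1530921389 294254631840/1530921389 295214565606/1530921389; 294254631840/1530921389 169278801285/1530921389 124860907454/1530921389; 295214565606/1530921389 124860907454/1530921389 341153310539/3061842778]

step 0: x̄ = F·x = [2, 5, -7]
step 0: P̄ = F·P·Fᵀ + Q = [40 17 25; 17 51 -23; 25 -23 56]
step 0: y = z − H·x̄ = [13]
step 0: S = H·P̄·Hᵀ + R = [154]
step 0: K = P̄·Hᵀ·S⁻¹ = [3/77; 3/14; 12/77]
step 0: x' = x̄ + K·y = [193/77, 109/14, -383/77]
step 0: P' = (I − K·H)·P̄ = [3062/77 110/7 1853/77; 110/7 615/14 -197/7; 1853/77 -197/7 4024/77]
step 1: x̄ = F·x = [-4743/154, -239/22, -665/22]
step 1: P̄ = F·P·Fᵀ + Q = [152129/154 9379/22 15161/22; 9379/22 4695/22 4957/22; 15161/22 4957/22 15557/22]
step 1: y = z − H·x̄ = [5217/154]
step 1: S = H·P̄·Hᵀ + R = [177733/154]
step 1: K = P̄·Hᵀ·S⁻¹ = [58953/177733; 5733/177733; 112413/177733]
step 1: x' = x̄ + K·y = [-3476817/177733, -1736612/177733, -1564211/177733]
step 1: P' = (I − K·H)·P̄ = [153005762/177733 73576150/177733 79449263/177733; 73576150/177733 37716414/177733 35861647/177733; 79449263/177733 35861647/177733 43625087/177733]
step 2: x̄ = F·x = [-1395403/177733, -3656404/177733, 7474430/177733]
step 2: P̄ = F·P·Fᵀ + Q = [113665156/177733 117962412/177733 -128334228/177733; 117962412/177733 174939207/177733 -286822997/177733; -128334228/177733 -286822997/177733 604483004/177733]
step 2: y = z − H·x̄ = [-15995753/177733]
step 2: S = H·P̄·Hᵀ + R = [3061842778/177733]
step 2: K = P̄·Hᵀ·S⁻¹ = [-186055458/1530921389; -344769303/1530921389; 1337982705/3061842778]
step 2: x' = x̄ + K·y = [4725317479/1530921389, -465993809/1530921389, 8346725975/3061842778]
step 2: P' = (I − K·H)·P̄ = [589531215932/1530921389 294254631840/1530921389 295214565606/1530921389; 294254631840/1530921389 169278801285/1530921389 124860907454/1530921389; 295214565606/1530921389 124860907454/1530921389 341153310539/3061842778]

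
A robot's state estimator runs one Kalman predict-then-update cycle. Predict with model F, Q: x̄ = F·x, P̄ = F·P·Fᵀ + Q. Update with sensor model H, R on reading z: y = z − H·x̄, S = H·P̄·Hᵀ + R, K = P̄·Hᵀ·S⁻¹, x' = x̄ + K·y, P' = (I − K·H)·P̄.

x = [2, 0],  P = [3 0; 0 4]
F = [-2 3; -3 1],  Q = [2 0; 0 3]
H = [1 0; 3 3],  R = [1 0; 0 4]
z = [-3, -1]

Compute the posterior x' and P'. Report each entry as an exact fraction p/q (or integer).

x' = [-1022/435, 1324/725]
P' = [74/87 -118/145; -118/145 878/725]

x̄ = F·x = [-4, -6]
P̄ = F·P·Fᵀ + Q = [50 30; 30 34]
y = z − H·x̄ = [1, 29]
S = H·P̄·Hᵀ + R = [51 240; 240 1300]
K = P̄·Hᵀ·S⁻¹ = [74/87 4/145; -118/145 216/725]
x' = x̄ + K·y = [-1022/435, 1324/725]
P' = (I − K·H)·P̄ = [74/87 -118/145; -118/145 878/725]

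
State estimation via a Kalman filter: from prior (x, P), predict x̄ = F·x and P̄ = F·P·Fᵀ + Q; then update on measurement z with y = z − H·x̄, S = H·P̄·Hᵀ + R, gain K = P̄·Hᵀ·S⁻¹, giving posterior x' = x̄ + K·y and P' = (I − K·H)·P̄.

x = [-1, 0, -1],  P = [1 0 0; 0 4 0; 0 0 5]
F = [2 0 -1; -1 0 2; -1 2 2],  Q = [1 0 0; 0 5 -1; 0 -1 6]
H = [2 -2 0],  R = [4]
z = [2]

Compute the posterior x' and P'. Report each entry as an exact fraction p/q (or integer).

x̄ = F·x = [-1, -1, -1]
P̄ = F·P·Fᵀ + Q = [10 -12 -12; -12 26 20; -12 20 43]
y = z − H·x̄ = [2]
S = H·P̄·Hᵀ + R = [244]
K = P̄·Hᵀ·S⁻¹ = [11/61; -19/61; -16/61]
x' = x̄ + K·y = [-39/61, -99/61, -93/61]
P' = (I − K·H)·P̄ = [126/61 104/61 -28/61; 104/61 142/61 4/61; -28/61 4/61 1599/61]

x' = [-39/61, -99/61, -93/61]
P' = [126/61 104/61 -28/61; 104/61 142/61 4/61; -28/61 4/61 1599/61]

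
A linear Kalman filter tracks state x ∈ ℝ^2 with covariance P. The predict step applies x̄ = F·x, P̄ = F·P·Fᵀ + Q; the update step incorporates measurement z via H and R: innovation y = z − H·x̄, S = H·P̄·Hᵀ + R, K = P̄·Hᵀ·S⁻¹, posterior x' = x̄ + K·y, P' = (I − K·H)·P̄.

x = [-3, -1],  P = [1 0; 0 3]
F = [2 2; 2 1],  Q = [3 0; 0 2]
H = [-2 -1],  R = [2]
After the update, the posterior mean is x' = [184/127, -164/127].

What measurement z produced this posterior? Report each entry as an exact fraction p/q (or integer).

x̄ = F·x = [-8, -7]
P̄ = F·P·Fᵀ + Q = [19 10; 10 9]
S = H·P̄·Hᵀ + R = [127]
K = P̄·Hᵀ·S⁻¹ = [-48/127; -29/127]
x' − x̄ = [1200/127, 725/127] = K·y
y = (KᵀK)⁻¹·Kᵀ·(x' − x̄) = [-25]
z = y + H·x̄ = [-25] + [23] = [-2]

z = [-2]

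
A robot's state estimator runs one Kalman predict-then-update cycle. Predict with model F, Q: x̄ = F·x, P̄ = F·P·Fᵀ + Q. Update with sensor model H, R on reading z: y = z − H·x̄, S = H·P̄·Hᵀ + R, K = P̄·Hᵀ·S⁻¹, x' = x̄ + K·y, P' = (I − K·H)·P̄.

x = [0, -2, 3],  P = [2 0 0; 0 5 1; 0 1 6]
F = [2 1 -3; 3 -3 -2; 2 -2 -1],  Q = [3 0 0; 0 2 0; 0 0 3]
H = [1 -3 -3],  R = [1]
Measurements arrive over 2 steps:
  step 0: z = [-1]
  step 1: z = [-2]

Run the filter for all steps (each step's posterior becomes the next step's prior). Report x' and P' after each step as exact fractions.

step 0: x̄ = F·x = [-11, 0, 1]
step 0: P̄ = F·P·Fᵀ + Q = [64 40 21; 40 101 61; 21 61 41]
step 0: y = z − H·x̄ = [13]
step 0: S = H·P̄·Hᵀ + R = [2075]
step 0: K = P̄·Hᵀ·S⁻¹ = [-119/2075; -446/2075; -57/415]
step 0: x' = x̄ + K·y = [-24372/2075, -5798/2075, -326/415]
step 0: P' = (I − K·H)·P̄ = [118639/2075 29926/2075 1932/415; 29926/2075 10659/2075 -107/415; 1932/415 -107/415 154/83]
step 1: x̄ = F·x = [-49652/2075, -52462/2075, -35518/2075]
step 1: P̄ = F·P·Fᵀ + Q = [533084/2075 483854/2075 324981/2075; 483854/2075 522224/2075 353011/2075; 324981/2075 353011/2075 247079/2075]
step 1: y = z − H·x̄ = [-218438/2075]
step 1: S = H·P̄·Hᵀ + R = [8960074/2075]
step 1: K = P̄·Hᵀ·S⁻¹ = [-1893421/8960074; -2141851/8960074; -1475289/8960074]
step 1: x' = x̄ + K·y = [-7539879/4480037, -530543/4480037, 967535/4480037]
step 1: P' = (I − K·H)·P̄ = [574182653/8960074 134911799/8960074 57113559/8960074; 134911799/8960074 44163845/8960074 1520705/8960074; 57113559/8960074 1520705/8960074 18008911/8960074]

step 0: x' = [-24372/2075, -5798/2075, -326/415], P' = [118639/2075 29926/2075 1932/415; 29926/2075 10659/2075 -107/415; 1932/415 -107/415 154/83]
step 1: x' = [-7539879/4480037, -530543/4480037, 967535/4480037], P' = [574182653/8960074 134911799/8960074 57113559/8960074; 134911799/8960074 44163845/8960074 1520705/8960074; 57113559/8960074 1520705/8960074 18008911/8960074]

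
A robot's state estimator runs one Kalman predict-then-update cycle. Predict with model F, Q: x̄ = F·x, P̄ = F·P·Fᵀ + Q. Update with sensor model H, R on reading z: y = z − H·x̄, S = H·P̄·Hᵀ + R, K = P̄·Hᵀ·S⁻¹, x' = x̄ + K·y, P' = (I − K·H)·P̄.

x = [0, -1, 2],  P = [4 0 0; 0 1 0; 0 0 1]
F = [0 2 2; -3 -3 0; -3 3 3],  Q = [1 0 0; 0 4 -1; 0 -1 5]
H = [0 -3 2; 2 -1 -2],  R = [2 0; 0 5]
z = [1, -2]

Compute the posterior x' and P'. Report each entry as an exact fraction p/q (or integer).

x' = [58168/24317, 35453/24317, 65111/24317]
P' = [462753/121585 229056/121585 71724/24317; 229056/121585 166022/121585 45242/24317; 71724/24317 45242/24317 73103/24317]

x̄ = F·x = [2, 3, 3]
P̄ = F·P·Fᵀ + Q = [9 -6 12; -6 49 26; 12 26 59]
y = z − H·x̄ = [4, 3]
S = H·P̄·Hᵀ + R = [367 99; 99 358]
K = P̄·Hᵀ·S⁻¹ = [15036/121585 -4158/121585; -22823/121585 -32066/121585; 5240/24317 -9600/24317]
x' = x̄ + K·y = [58168/24317, 35453/24317, 65111/24317]
P' = (I − K·H)·P̄ = [462753/121585 229056/121585 71724/24317; 229056/121585 166022/121585 45242/24317; 71724/24317 45242/24317 73103/24317]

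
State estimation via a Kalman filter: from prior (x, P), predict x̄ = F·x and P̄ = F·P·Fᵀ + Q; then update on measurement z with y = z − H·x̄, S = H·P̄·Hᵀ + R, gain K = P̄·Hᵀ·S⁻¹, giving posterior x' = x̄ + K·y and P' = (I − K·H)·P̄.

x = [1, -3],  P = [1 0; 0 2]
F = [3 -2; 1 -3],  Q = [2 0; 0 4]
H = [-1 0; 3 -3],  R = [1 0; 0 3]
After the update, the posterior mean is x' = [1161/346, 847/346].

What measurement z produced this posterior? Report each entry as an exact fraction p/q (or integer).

x̄ = F·x = [9, 10]
P̄ = F·P·Fᵀ + Q = [19 15; 15 23]
S = H·P̄·Hᵀ + R = [20 -12; -12 111]
K = P̄·Hᵀ·S⁻¹ = [-655/692 1/173; -651/692 -55/173]
x' − x̄ = [-1953/346, -2613/346] = K·y
y = (KᵀK)⁻¹·Kᵀ·(x' − x̄) = [6, 6]
z = y + H·x̄ = [6, 6] + [-9, -3] = [-3, 3]

z = [-3, 3]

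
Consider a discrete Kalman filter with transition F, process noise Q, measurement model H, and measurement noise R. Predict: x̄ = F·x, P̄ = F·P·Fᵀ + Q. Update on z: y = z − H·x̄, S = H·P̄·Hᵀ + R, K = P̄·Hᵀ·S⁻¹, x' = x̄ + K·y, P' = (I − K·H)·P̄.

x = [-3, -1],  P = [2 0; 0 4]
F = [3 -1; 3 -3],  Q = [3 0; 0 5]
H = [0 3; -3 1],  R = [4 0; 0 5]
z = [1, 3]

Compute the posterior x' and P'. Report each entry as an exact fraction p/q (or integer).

x' = [-27439/24833, 7827/24833]
P' = [28675/49666 3750/24833; 3750/24833 10940/24833]

x̄ = F·x = [-8, -6]
P̄ = F·P·Fᵀ + Q = [25 30; 30 59]
y = z − H·x̄ = [19, -15]
S = H·P̄·Hᵀ + R = [535 -93; -93 109]
K = P̄·Hᵀ·S⁻¹ = [5625/49666 -15705/49666; 8205/24833 -62/24833]
x' = x̄ + K·y = [-27439/24833, 7827/24833]
P' = (I − K·H)·P̄ = [28675/49666 3750/24833; 3750/24833 10940/24833]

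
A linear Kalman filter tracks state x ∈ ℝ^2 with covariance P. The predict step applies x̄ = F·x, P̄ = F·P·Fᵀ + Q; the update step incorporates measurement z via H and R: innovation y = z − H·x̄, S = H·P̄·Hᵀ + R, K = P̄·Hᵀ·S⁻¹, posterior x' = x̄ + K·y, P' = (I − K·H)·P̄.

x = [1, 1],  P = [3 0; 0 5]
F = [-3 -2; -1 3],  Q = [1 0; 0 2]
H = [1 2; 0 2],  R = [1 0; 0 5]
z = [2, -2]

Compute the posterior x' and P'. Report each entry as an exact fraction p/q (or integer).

x̄ = F·x = [-5, 2]
P̄ = F·P·Fᵀ + Q = [48 -21; -21 50]
y = z − H·x̄ = [3, -6]
S = H·P̄·Hᵀ + R = [165 158; 158 205]
K = P̄·Hᵀ·S⁻¹ = [7866/8861 -7878/8861; 395/8861 4018/8861]
x' = x̄ + K·y = [26561/8861, -5201/8861]
P' = (I − K·H)·P̄ = [47256/8861 -19695/8861; -19695/8861 10045/8861]

x' = [26561/8861, -5201/8861]
P' = [47256/8861 -19695/8861; -19695/8861 10045/8861]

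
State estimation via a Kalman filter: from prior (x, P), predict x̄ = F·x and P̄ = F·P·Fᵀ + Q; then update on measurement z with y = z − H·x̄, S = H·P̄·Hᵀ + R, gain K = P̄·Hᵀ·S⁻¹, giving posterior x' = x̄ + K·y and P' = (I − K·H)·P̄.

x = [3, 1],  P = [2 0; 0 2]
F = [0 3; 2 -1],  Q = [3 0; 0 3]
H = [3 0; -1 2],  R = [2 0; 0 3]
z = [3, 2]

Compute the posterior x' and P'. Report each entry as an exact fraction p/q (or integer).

x' = [10029/9299, 16637/9299]
P' = [2022/9299 912/9299; 912/9299 6951/9299]

x̄ = F·x = [3, 5]
P̄ = F·P·Fᵀ + Q = [21 -6; -6 13]
y = z − H·x̄ = [-6, -5]
S = H·P̄·Hᵀ + R = [191 -99; -99 100]
K = P̄·Hᵀ·S⁻¹ = [3033/9299 -66/9299; 1368/9299 4330/9299]
x' = x̄ + K·y = [10029/9299, 16637/9299]
P' = (I − K·H)·P̄ = [2022/9299 912/9299; 912/9299 6951/9299]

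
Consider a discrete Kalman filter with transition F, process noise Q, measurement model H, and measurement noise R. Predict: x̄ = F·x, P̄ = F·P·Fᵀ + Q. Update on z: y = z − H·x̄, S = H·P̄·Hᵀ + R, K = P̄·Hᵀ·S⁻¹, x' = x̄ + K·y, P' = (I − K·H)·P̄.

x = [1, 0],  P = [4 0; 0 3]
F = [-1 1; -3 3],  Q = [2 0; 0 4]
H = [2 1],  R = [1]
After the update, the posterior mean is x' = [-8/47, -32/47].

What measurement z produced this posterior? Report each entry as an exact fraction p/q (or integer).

x̄ = F·x = [-1, -3]
P̄ = F·P·Fᵀ + Q = [9 21; 21 67]
S = H·P̄·Hᵀ + R = [188]
K = P̄·Hᵀ·S⁻¹ = [39/188; 109/188]
x' − x̄ = [39/47, 109/47] = K·y
y = (KᵀK)⁻¹·Kᵀ·(x' − x̄) = [4]
z = y + H·x̄ = [4] + [-5] = [-1]

z = [-1]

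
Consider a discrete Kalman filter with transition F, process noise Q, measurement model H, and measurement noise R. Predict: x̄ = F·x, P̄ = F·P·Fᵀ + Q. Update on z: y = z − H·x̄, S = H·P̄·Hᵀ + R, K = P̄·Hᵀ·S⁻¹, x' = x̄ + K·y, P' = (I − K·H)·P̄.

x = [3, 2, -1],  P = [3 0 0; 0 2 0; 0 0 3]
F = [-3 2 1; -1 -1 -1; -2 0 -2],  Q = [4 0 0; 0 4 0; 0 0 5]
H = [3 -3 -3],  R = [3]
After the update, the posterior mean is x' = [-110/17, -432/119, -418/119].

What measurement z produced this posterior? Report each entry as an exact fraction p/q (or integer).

x̄ = F·x = [-6, -4, -4]
P̄ = F·P·Fᵀ + Q = [42 2 12; 2 12 12; 12 12 29]
S = H·P̄·Hᵀ + R = [714]
K = P̄·Hᵀ·S⁻¹ = [2/17; -11/119; -29/238]
x' − x̄ = [-8/17, 44/119, 58/119] = K·y
y = (KᵀK)⁻¹·Kᵀ·(x' − x̄) = [-4]
z = y + H·x̄ = [-4] + [6] = [2]

z = [2]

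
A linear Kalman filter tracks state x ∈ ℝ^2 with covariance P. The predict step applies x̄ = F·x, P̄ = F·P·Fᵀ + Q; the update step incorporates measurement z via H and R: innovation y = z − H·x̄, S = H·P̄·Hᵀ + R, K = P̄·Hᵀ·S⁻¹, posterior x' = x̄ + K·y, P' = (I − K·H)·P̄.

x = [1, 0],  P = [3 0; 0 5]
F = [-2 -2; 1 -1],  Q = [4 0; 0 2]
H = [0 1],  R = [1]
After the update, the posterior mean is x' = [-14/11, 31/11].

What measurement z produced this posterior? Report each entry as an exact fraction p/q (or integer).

z = [3]

x̄ = F·x = [-2, 1]
P̄ = F·P·Fᵀ + Q = [36 4; 4 10]
S = H·P̄·Hᵀ + R = [11]
K = P̄·Hᵀ·S⁻¹ = [4/11; 10/11]
x' − x̄ = [8/11, 20/11] = K·y
y = (KᵀK)⁻¹·Kᵀ·(x' − x̄) = [2]
z = y + H·x̄ = [2] + [1] = [3]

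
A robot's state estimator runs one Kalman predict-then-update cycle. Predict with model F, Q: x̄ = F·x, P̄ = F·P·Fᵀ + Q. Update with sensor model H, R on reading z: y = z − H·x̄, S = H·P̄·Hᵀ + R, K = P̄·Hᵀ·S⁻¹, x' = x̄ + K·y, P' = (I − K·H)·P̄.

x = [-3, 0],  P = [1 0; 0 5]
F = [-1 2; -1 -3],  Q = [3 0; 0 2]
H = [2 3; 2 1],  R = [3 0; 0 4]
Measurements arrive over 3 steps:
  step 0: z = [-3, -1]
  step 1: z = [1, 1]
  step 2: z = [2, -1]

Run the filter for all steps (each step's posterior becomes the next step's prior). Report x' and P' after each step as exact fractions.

step 0: x' = [2343/2896, -2105/1448], P' = [12417/5792 -4839/2896; -4839/2896 2321/1448]
step 1: x' = [-31452/188275, 1705573/2824125], P' = [78139/37655 -878966/564825; -878966/564825 12306184/8472375]
step 2: x' = [-234795728/351048339, 10736720689/11584595187], P' = [239398813/117016113 -537161266/351048339; -537161266/351048339 16560932312/11584595187]

step 0: x̄ = F·x = [3, 3]
step 0: P̄ = F·P·Fᵀ + Q = [24 -29; -29 48]
step 0: y = z − H·x̄ = [-18, -10]
step 0: S = H·P̄·Hᵀ + R = [183 8; 8 32]
step 0: K = P̄·Hᵀ·S⁻¹ = [-175/724 3789/5792; 177/362 -1259/2896]
step 0: x' = x̄ + K·y = [2343/2896, -2105/1448]
step 0: P' = (I − K·H)·P̄ = [12417/5792 -4839/2896; -4839/2896 2321/1448]
step 1: x̄ = F·x = [-10763/2896, 10287/2896]
step 1: P̄ = F·P·Fᵀ + Q = [105641/5792 -52965/5792; -52965/5792 49489/5792]
step 1: y = z − H·x̄ = [-6439/2896, 14135/2896]
step 1: S = H·P̄·Hᵀ + R = [249761/5792 147311/5792; 147311/5792 283361/5792]
step 1: K = P̄·Hᵀ·S⁻¹ = [-97576/564825 366301/564825; 3516524/8472375 -3515699/8472375]
step 1: x' = x̄ + K·y = [-31452/188275, 1705573/2824125]
step 1: P' = (I − K·H)·P̄ = [78139/37655 -878966/564825; -878966/564825 12306184/8472375]
step 2: x̄ = F·x = [3882926/2824125, -1548313/941375]
step 2: P̄ = F·P·Fᵀ + Q = [144961096/8472375 -7715591/941375; -7715591/941375 7352749/941375]
step 2: y = z − H·x̄ = [2363443/564825, -5945038/2824125]
step 2: S = H·P̄·Hᵀ + R = [14702014/338895 44569211/1694475; 44569211/1694475 402147349/8472375]
step 2: K = P̄·Hᵀ·S⁻¹ = [-58363640/351048339 224807903/351048339; 4743384460/11584595187 -4722927811/11584595187]
step 2: x' = x̄ + K·y = [-234795728/351048339, 10736720689/11584595187]
step 2: P' = (I − K·H)·P̄ = [239398813/117016113 -537161266/351048339; -537161266/351048339 16560932312/11584595187]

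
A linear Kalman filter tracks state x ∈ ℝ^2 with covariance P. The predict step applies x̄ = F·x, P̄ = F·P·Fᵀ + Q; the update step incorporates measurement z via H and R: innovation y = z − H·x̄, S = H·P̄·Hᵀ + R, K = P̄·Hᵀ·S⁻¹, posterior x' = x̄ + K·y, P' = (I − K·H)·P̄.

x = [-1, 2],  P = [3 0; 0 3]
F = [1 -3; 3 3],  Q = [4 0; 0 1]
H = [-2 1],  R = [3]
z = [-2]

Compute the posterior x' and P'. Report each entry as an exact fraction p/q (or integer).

x' = [-6/7, -7/2]
P' = [824/133 217/19; 217/19 907/38]

x̄ = F·x = [-7, 3]
P̄ = F·P·Fᵀ + Q = [34 -18; -18 55]
y = z − H·x̄ = [-19]
S = H·P̄·Hᵀ + R = [266]
K = P̄·Hᵀ·S⁻¹ = [-43/133; 13/38]
x' = x̄ + K·y = [-6/7, -7/2]
P' = (I − K·H)·P̄ = [824/133 217/19; 217/19 907/38]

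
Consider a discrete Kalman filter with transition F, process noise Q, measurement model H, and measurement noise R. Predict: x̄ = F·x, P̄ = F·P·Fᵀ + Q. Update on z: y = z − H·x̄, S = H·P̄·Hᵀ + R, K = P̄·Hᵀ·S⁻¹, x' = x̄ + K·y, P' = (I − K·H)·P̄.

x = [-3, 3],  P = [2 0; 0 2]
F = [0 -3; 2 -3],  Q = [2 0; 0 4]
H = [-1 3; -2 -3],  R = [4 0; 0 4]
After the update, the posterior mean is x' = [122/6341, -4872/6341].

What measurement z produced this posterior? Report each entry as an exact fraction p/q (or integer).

x̄ = F·x = [-9, -15]
P̄ = F·P·Fᵀ + Q = [20 18; 18 30]
S = H·P̄·Hᵀ + R = [186 -284; -284 570]
K = P̄·Hᵀ·S⁻¹ = [-1829/6341 -1957/6341; 1314/6341 -747/6341]
x' − x̄ = [57191/6341, 90243/6341] = K·y
y = (KᵀK)⁻¹·Kᵀ·(x' − x̄) = [34, -61]
z = y + H·x̄ = [34, -61] + [-36, 63] = [-2, 2]

z = [-2, 2]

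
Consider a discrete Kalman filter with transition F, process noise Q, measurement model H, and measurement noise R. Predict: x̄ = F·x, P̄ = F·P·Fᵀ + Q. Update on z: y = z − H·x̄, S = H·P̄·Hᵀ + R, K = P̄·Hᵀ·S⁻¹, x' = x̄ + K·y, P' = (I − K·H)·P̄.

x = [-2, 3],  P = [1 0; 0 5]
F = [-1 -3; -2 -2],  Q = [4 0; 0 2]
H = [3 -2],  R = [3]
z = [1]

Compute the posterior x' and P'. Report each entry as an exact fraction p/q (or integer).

x' = [337/173, 446/173]
P' = [1254/173 1752/173; 1752/173 2562/173]

x̄ = F·x = [-7, -2]
P̄ = F·P·Fᵀ + Q = [50 32; 32 26]
y = z − H·x̄ = [18]
S = H·P̄·Hᵀ + R = [173]
K = P̄·Hᵀ·S⁻¹ = [86/173; 44/173]
x' = x̄ + K·y = [337/173, 446/173]
P' = (I − K·H)·P̄ = [1254/173 1752/173; 1752/173 2562/173]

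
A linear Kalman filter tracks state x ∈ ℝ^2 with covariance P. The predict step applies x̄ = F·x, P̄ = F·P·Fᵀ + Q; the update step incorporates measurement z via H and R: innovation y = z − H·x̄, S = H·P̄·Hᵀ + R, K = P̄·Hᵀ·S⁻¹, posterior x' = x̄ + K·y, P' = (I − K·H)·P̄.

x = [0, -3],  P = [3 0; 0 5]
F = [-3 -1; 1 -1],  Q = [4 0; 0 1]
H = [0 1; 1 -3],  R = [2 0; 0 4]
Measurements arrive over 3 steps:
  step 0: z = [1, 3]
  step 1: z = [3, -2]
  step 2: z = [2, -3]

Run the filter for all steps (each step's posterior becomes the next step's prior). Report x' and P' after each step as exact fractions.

step 0: x' = [1861/317, 328/317], P' = [3532/317 908/317; 908/317 344/317]
step 1: x' = [28041/50093, 57237/50093], P' = [890192/150279 55552/50093; 55552/50093 25436/50093]
step 2: x' = [-12256468/4524733, 1166795/4524733], P' = [220223792/40722597 4494144/4524733; 4494144/4524733 2181212/4524733]

step 0: x̄ = F·x = [3, 3]
step 0: P̄ = F·P·Fᵀ + Q = [36 -4; -4 9]
step 0: y = z − H·x̄ = [-2, 9]
step 0: S = H·P̄·Hᵀ + R = [11 -31; -31 145]
step 0: K = P̄·Hᵀ·S⁻¹ = [454/317 202/317; 172/317 -31/317]
step 0: x' = x̄ + K·y = [1861/317, 328/317]
step 0: P' = (I − K·H)·P̄ = [3532/317 908/317; 908/317 344/317]
step 1: x̄ = F·x = [-5911/317, 1533/317]
step 1: P̄ = F·P·Fᵀ + Q = [38848/317 -8436/317; -8436/317 2377/317]
step 1: y = z − H·x̄ = [-582/317, 9876/317]
step 1: S = H·P̄·Hᵀ + R = [3011/317 -15567/317; -15567/317 112125/317]
step 1: K = P̄·Hᵀ·S⁻¹ = [27776/50093 97556/150279; 12718/50093 -5189/50093]
step 1: x' = x̄ + K·y = [28041/50093, 57237/50093]
step 1: P' = (I − K·H)·P̄ = [890192/150279 55552/50093; 55552/50093 25436/50093]
step 2: x̄ = F·x = [-141360/50093, -29196/50093]
step 2: P̄ = F·P·Fᵀ + Q = [3229696/50093 -753652/50093; -753652/50093 783467/150279]
step 2: y = z − H·x̄ = [129382/50093, -96507/50093]
step 2: S = H·P̄·Hᵀ + R = [1084025/150279 -1537119/50093; -1537119/50093 10302381/50093]
step 2: K = P̄·Hᵀ·S⁻¹ = [2247072/4524733 24720476/40722597; 1090606/4524733 -512373/4524733]
step 2: x' = x̄ + K·y = [-12256468/4524733, 1166795/4524733]
step 2: P' = (I − K·H)·P̄ = [220223792/40722597 4494144/4524733; 4494144/4524733 2181212/4524733]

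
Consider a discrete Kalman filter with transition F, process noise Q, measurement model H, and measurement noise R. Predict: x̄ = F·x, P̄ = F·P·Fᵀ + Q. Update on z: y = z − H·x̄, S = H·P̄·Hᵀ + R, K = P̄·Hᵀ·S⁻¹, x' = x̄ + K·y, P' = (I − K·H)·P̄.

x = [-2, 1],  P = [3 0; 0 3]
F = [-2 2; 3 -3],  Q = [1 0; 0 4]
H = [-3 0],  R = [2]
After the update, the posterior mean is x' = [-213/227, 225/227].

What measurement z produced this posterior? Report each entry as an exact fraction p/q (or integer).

z = [3]

x̄ = F·x = [6, -9]
P̄ = F·P·Fᵀ + Q = [25 -36; -36 58]
S = H·P̄·Hᵀ + R = [227]
K = P̄·Hᵀ·S⁻¹ = [-75/227; 108/227]
x' − x̄ = [-1575/227, 2268/227] = K·y
y = (KᵀK)⁻¹·Kᵀ·(x' − x̄) = [21]
z = y + H·x̄ = [21] + [-18] = [3]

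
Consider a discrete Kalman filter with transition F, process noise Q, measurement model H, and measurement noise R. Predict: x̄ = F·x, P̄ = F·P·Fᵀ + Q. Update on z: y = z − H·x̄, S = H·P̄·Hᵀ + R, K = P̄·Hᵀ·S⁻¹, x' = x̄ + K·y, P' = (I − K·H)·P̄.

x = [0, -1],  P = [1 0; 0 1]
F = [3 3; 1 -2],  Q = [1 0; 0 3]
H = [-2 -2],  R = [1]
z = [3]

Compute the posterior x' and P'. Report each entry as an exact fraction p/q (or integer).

x' = [-287/85, 32/17]
P' = [591/85 -115/17; -115/17 116/17]

x̄ = F·x = [-3, 2]
P̄ = F·P·Fᵀ + Q = [19 -3; -3 8]
y = z − H·x̄ = [1]
S = H·P̄·Hᵀ + R = [85]
K = P̄·Hᵀ·S⁻¹ = [-32/85; -2/17]
x' = x̄ + K·y = [-287/85, 32/17]
P' = (I − K·H)·P̄ = [591/85 -115/17; -115/17 116/17]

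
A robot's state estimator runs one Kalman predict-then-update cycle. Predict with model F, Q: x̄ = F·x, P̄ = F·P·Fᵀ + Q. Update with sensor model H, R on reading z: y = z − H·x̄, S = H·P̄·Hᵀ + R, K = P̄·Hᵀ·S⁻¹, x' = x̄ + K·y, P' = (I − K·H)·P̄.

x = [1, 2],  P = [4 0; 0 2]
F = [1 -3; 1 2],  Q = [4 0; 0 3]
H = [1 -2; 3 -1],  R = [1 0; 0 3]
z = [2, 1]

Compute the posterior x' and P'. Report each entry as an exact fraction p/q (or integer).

x' = [339/4402, -7637/8804]
P' = [1079/2201 1455/4402; 1455/4402 3957/8804]

x̄ = F·x = [-5, 5]
P̄ = F·P·Fᵀ + Q = [26 -8; -8 15]
y = z − H·x̄ = [17, 21]
S = H·P̄·Hᵀ + R = [119 164; 164 300]
K = P̄·Hᵀ·S⁻¹ = [-376/2201 1673/4402; -1251/2201 1591/8804]
x' = x̄ + K·y = [339/4402, -7637/8804]
P' = (I − K·H)·P̄ = [1079/2201 1455/4402; 1455/4402 3957/8804]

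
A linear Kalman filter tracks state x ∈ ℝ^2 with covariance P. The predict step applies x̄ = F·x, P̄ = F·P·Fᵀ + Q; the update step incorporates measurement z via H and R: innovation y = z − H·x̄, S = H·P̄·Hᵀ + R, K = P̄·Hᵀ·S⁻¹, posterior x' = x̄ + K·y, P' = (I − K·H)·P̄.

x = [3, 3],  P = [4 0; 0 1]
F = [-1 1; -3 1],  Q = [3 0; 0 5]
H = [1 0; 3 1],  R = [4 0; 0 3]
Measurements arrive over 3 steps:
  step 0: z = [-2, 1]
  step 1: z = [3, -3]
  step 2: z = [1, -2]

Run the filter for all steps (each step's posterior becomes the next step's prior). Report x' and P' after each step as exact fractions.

step 0: x̄ = F·x = [0, -6]
step 0: P̄ = F·P·Fᵀ + Q = [8 13; 13 42]
step 0: y = z − H·x̄ = [-2, 7]
step 0: S = H·P̄·Hᵀ + R = [12 37; 37 195]
step 0: K = P̄·Hᵀ·S⁻¹ = [191/971 148/971; -462/971 491/971]
step 0: x' = x̄ + K·y = [654/971, -1465/971]
step 0: P' = (I − K·H)·P̄ = [764/971 -1848/971; -1848/971 7017/971]
step 1: x̄ = F·x = [-2119/971, -3427/971]
step 1: P̄ = F·P·Fᵀ + Q = [14390/971 16701/971; 16701/971 29836/971]
step 1: y = z − H·x̄ = [5032/971, 6871/971]
step 1: S = H·P̄·Hᵀ + R = [18274/971 59871/971; 59871/971 262465/971]
step 1: K = P̄·Hᵀ·S⁻¹ = [28297/178277 34212/178277; -59232/178277 474665/1247939]
step 1: x' = x̄ + K·y = [-317/178277, -3194286/1247939]
step 1: P' = (I − K·H)·P̄ = [113188/178277 -236928/178277; -236928/178277 6399483/1247939]
step 2: x̄ = F·x = [-3192067/1247939, -3187629/1247939]
step 2: P̄ = F·P·Fᵀ + Q = [14252608/1247939 15410415/1247939; 15410415/1247939 29720998/1247939]
step 2: y = z − H·x̄ = [4440006/1247939, 10267952/1247939]
step 2: S = H·P̄·Hᵀ + R = [19244364/1247939 58168239/1247939; 58168239/1247939 254200777/1247939]
step 2: K = P̄·Hᵀ·S⁻¹ = [191900405/1208703513 77557652/402901171; -133732166/402901171 150983851/402901171]
step 2: x' = x̄ + K·y = [-164844837/402901171, -262653977/402901171]
step 2: P' = (I − K·H)·P̄ = [767601620/1208703513 -534928664/402901171; -534928664/402901171 2057737545/402901171]

step 0: x' = [654/971, -1465/971], P' = [764/971 -1848/971; -1848/971 7017/971]
step 1: x' = [-317/178277, -3194286/1247939], P' = [113188/178277 -236928/178277; -236928/178277 6399483/1247939]
step 2: x' = [-164844837/402901171, -262653977/402901171], P' = [767601620/1208703513 -534928664/402901171; -534928664/402901171 2057737545/402901171]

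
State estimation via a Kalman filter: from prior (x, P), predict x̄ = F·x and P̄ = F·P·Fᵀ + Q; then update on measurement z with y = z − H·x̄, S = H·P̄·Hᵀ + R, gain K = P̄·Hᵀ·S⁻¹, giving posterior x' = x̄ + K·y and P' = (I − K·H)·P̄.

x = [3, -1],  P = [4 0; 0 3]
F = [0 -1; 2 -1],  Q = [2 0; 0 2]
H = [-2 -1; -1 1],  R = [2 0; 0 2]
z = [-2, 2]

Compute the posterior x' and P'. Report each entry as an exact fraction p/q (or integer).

x̄ = F·x = [1, 7]
P̄ = F·P·Fᵀ + Q = [5 3; 3 21]
y = z − H·x̄ = [7, -4]
S = H·P̄·Hᵀ + R = [55 -14; -14 22]
K = P̄·Hᵀ·S⁻¹ = [-157/507 -146/507; -57/169 102/169]
x' = x̄ + K·y = [-8/507, 376/169]
P' = (I − K·H)·P̄ = [202/507 -30/169; -30/169 174/169]

x' = [-8/507, 376/169]
P' = [202/507 -30/169; -30/169 174/169]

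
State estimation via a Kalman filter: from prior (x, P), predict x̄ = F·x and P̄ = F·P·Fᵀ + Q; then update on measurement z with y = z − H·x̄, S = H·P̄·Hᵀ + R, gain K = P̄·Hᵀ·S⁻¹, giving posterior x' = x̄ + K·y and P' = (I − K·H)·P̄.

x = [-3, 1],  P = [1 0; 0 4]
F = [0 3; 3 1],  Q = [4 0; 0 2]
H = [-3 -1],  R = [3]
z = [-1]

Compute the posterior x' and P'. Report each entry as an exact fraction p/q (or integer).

x̄ = F·x = [3, -8]
P̄ = F·P·Fᵀ + Q = [40 12; 12 15]
y = z − H·x̄ = [0]
S = H·P̄·Hᵀ + R = [450]
K = P̄·Hᵀ·S⁻¹ = [-22/75; -17/150]
x' = x̄ + K·y = [3, -8]
P' = (I − K·H)·P̄ = [32/25 -74/25; -74/25 461/50]

x' = [3, -8]
P' = [32/25 -74/25; -74/25 461/50]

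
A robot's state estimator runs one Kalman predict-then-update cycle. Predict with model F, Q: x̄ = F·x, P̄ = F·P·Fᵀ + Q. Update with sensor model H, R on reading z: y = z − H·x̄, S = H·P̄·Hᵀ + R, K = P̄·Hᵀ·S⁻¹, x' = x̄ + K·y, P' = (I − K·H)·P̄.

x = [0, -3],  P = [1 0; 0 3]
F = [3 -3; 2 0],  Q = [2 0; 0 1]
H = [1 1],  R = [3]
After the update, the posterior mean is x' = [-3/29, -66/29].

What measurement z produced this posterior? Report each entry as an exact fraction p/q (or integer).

x̄ = F·x = [9, 0]
P̄ = F·P·Fᵀ + Q = [38 6; 6 5]
S = H·P̄·Hᵀ + R = [58]
K = P̄·Hᵀ·S⁻¹ = [22/29; 11/58]
x' − x̄ = [-264/29, -66/29] = K·y
y = (KᵀK)⁻¹·Kᵀ·(x' − x̄) = [-12]
z = y + H·x̄ = [-12] + [9] = [-3]

z = [-3]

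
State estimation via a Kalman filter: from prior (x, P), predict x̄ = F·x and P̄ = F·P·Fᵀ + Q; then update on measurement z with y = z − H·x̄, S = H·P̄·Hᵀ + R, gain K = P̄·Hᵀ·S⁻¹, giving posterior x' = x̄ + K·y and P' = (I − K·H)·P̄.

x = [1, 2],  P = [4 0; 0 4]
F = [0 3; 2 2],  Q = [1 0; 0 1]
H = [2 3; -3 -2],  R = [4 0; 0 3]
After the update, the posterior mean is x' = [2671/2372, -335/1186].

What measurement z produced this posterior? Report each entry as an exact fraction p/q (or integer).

z = [1, -3]

x̄ = F·x = [6, 6]
P̄ = F·P·Fᵀ + Q = [37 24; 24 33]
S = H·P̄·Hᵀ + R = [737 -732; -732 756]
K = P̄·Hᵀ·S⁻¹ = [-167/593 -3437/7116; 281/593 983/3558]
x' − x̄ = [-11561/2372, -7451/1186] = K·y
y = (KᵀK)⁻¹·Kᵀ·(x' − x̄) = [-29, 27]
z = y + H·x̄ = [-29, 27] + [30, -30] = [1, -3]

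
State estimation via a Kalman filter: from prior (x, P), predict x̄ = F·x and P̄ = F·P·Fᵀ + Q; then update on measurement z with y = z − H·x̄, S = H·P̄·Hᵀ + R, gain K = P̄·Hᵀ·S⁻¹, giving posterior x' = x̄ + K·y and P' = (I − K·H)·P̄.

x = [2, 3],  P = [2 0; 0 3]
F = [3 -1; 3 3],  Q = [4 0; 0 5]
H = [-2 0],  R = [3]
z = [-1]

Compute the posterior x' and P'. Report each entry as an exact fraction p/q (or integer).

x' = [59/103, 1455/103]
P' = [75/103 27/103; 27/103 4826/103]

x̄ = F·x = [3, 15]
P̄ = F·P·Fᵀ + Q = [25 9; 9 50]
y = z − H·x̄ = [5]
S = H·P̄·Hᵀ + R = [103]
K = P̄·Hᵀ·S⁻¹ = [-50/103; -18/103]
x' = x̄ + K·y = [59/103, 1455/103]
P' = (I − K·H)·P̄ = [75/103 27/103; 27/103 4826/103]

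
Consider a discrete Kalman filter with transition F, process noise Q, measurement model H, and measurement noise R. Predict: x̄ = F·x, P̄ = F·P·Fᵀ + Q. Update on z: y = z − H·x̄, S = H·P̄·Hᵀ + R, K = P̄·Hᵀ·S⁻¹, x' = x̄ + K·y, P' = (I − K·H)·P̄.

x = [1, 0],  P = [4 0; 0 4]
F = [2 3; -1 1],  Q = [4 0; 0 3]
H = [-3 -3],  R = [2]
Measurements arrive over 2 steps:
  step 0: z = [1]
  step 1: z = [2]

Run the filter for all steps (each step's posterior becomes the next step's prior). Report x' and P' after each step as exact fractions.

step 0: x̄ = F·x = [2, -1]
step 0: P̄ = F·P·Fᵀ + Q = [56 4; 4 11]
step 0: y = z − H·x̄ = [4]
step 0: S = H·P̄·Hᵀ + R = [677]
step 0: K = P̄·Hᵀ·S⁻¹ = [-180/677; -45/677]
step 0: x' = x̄ + K·y = [634/677, -857/677]
step 0: P' = (I − K·H)·P̄ = [5512/677 -5392/677; -5392/677 5422/677]
step 1: x̄ = F·x = [-1303/677, -1491/677]
step 1: P̄ = F·P·Fᵀ + Q = [8850/677 10634/677; 10634/677 23749/677]
step 1: y = z − H·x̄ = [-7028/677]
step 1: S = H·P̄·Hᵀ + R = [486157/677]
step 1: K = P̄·Hᵀ·S⁻¹ = [-58452/486157; -103149/486157]
step 1: x' = x̄ + K·y = [-46985/69451, 15/69451]
step 1: P' = (I − K·H)·P̄ = [1308498/486157 -1269530/486157; -1269530/486157 1338296/486157]

step 0: x' = [634/677, -857/677], P' = [5512/677 -5392/677; -5392/677 5422/677]
step 1: x' = [-46985/69451, 15/69451], P' = [1308498/486157 -1269530/486157; -1269530/486157 1338296/486157]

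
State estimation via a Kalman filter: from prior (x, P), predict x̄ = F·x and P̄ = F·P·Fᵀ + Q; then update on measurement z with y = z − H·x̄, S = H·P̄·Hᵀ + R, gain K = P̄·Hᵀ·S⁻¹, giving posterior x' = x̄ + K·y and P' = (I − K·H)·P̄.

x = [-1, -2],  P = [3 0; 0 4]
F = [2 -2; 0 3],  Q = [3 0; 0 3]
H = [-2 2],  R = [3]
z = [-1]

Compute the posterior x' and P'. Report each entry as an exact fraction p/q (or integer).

x' = [-28/19, -192/95]
P' = [105/19 492/95; 492/95 2649/475]

x̄ = F·x = [2, -6]
P̄ = F·P·Fᵀ + Q = [31 -24; -24 39]
y = z − H·x̄ = [15]
S = H·P̄·Hᵀ + R = [475]
K = P̄·Hᵀ·S⁻¹ = [-22/95; 126/475]
x' = x̄ + K·y = [-28/19, -192/95]
P' = (I − K·H)·P̄ = [105/19 492/95; 492/95 2649/475]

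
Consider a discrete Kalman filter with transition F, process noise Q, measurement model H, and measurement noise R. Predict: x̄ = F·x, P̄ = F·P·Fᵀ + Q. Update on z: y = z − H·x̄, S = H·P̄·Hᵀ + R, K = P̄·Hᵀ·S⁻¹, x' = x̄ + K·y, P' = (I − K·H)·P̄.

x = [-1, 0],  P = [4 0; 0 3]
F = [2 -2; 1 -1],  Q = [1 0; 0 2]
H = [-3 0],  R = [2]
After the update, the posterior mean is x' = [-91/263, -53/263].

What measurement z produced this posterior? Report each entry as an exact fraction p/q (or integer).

z = [1]

x̄ = F·x = [-2, -1]
P̄ = F·P·Fᵀ + Q = [29 14; 14 9]
S = H·P̄·Hᵀ + R = [263]
K = P̄·Hᵀ·S⁻¹ = [-87/263; -42/263]
x' − x̄ = [435/263, 210/263] = K·y
y = (KᵀK)⁻¹·Kᵀ·(x' − x̄) = [-5]
z = y + H·x̄ = [-5] + [6] = [1]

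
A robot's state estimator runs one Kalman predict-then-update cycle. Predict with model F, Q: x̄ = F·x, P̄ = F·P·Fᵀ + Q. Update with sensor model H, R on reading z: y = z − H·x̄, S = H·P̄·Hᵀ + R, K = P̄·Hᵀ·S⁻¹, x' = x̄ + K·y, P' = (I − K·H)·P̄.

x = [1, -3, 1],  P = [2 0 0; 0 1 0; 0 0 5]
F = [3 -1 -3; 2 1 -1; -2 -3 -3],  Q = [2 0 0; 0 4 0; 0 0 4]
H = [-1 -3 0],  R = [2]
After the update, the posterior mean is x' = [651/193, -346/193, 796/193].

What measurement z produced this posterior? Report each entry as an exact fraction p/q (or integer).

x̄ = F·x = [3, -2, 4]
P̄ = F·P·Fᵀ + Q = [66 26 36; 26 18 4; 36 4 66]
S = H·P̄·Hᵀ + R = [386]
K = P̄·Hᵀ·S⁻¹ = [-72/193; -40/193; -24/193]
x' − x̄ = [72/193, 40/193, 24/193] = K·y
y = (KᵀK)⁻¹·Kᵀ·(x' − x̄) = [-1]
z = y + H·x̄ = [-1] + [3] = [2]

z = [2]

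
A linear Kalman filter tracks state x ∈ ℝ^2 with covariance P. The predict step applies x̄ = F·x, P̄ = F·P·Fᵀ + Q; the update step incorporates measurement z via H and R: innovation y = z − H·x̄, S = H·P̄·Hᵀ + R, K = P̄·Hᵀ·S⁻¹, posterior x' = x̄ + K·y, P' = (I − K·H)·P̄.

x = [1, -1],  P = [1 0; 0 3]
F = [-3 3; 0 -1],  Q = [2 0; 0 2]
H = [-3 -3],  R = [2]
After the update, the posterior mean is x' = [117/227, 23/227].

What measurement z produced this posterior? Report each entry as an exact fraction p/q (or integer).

x̄ = F·x = [-6, 1]
P̄ = F·P·Fᵀ + Q = [38 -9; -9 5]
S = H·P̄·Hᵀ + R = [227]
K = P̄·Hᵀ·S⁻¹ = [-87/227; 12/227]
x' − x̄ = [1479/227, -204/227] = K·y
y = (KᵀK)⁻¹·Kᵀ·(x' − x̄) = [-17]
z = y + H·x̄ = [-17] + [15] = [-2]

z = [-2]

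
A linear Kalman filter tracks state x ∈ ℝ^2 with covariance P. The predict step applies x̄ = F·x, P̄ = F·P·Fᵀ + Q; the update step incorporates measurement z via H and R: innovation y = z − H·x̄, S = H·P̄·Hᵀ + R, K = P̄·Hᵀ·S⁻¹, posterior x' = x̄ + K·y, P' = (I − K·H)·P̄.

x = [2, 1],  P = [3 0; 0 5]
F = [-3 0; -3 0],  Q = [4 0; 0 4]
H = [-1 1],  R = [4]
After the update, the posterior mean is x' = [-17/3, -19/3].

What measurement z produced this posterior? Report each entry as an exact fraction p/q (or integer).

x̄ = F·x = [-6, -6]
P̄ = F·P·Fᵀ + Q = [31 27; 27 31]
S = H·P̄·Hᵀ + R = [12]
K = P̄·Hᵀ·S⁻¹ = [-1/3; 1/3]
x' − x̄ = [1/3, -1/3] = K·y
y = (KᵀK)⁻¹·Kᵀ·(x' − x̄) = [-1]
z = y + H·x̄ = [-1] + [0] = [-1]

z = [-1]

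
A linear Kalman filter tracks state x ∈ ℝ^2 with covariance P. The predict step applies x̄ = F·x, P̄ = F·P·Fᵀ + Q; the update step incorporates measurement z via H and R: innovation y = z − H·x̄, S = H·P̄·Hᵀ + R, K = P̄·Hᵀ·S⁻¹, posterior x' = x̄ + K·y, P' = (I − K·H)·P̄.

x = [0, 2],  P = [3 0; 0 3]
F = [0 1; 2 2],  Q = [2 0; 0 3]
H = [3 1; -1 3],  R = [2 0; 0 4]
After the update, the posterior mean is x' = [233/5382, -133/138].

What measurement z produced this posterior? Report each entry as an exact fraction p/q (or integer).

x̄ = F·x = [2, 4]
P̄ = F·P·Fᵀ + Q = [5 6; 6 27]
S = H·P̄·Hᵀ + R = [110 114; 114 216]
K = P̄·Hᵀ·S⁻¹ = [509/1794 -241/2691; 5/46 20/69]
x' − x̄ = [-10531/5382, -685/138] = K·y
y = (KᵀK)⁻¹·Kᵀ·(x' − x̄) = [-11, -13]
z = y + H·x̄ = [-11, -13] + [10, 10] = [-1, -3]

z = [-1, -3]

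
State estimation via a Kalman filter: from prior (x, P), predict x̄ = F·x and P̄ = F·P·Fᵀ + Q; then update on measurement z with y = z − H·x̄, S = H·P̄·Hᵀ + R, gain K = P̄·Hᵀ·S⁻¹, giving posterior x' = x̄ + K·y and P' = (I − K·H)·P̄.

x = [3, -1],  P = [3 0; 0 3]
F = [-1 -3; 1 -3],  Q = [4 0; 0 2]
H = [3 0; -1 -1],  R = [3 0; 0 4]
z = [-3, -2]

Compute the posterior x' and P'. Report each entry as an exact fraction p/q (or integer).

x̄ = F·x = [0, 6]
P̄ = F·P·Fᵀ + Q = [34 24; 24 32]
y = z − H·x̄ = [-3, 4]
S = H·P̄·Hᵀ + R = [309 -174; -174 118]
K = P̄·Hᵀ·S⁻¹ = [324/1031 -29/1031; -208/1031 -796/1031]
x' = x̄ + K·y = [-1088/1031, 3626/1031]
P' = (I − K·H)·P̄ = [324/1031 -208/1031; -208/1031 3392/1031]

x' = [-1088/1031, 3626/1031]
P' = [324/1031 -208/1031; -208/1031 3392/1031]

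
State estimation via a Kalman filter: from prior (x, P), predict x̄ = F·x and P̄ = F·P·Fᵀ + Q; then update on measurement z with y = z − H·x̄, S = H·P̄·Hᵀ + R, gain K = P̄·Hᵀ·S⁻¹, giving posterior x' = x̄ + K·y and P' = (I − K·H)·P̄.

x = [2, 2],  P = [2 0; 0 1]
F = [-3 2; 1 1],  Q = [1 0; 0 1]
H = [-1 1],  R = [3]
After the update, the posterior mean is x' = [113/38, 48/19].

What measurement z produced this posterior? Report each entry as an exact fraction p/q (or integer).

z = [-1]

x̄ = F·x = [-2, 4]
P̄ = F·P·Fᵀ + Q = [23 -4; -4 4]
S = H·P̄·Hᵀ + R = [38]
K = P̄·Hᵀ·S⁻¹ = [-27/38; 4/19]
x' − x̄ = [189/38, -28/19] = K·y
y = (KᵀK)⁻¹·Kᵀ·(x' − x̄) = [-7]
z = y + H·x̄ = [-7] + [6] = [-1]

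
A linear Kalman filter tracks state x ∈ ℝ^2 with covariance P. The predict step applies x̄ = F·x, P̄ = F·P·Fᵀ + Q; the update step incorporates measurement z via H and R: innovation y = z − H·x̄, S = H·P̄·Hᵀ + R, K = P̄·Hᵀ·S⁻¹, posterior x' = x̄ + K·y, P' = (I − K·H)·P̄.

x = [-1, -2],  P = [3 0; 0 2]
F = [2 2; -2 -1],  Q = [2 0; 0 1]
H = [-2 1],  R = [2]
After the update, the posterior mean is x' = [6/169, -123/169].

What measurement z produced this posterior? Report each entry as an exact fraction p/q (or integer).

z = [-1]

x̄ = F·x = [-6, 4]
P̄ = F·P·Fᵀ + Q = [22 -16; -16 15]
S = H·P̄·Hᵀ + R = [169]
K = P̄·Hᵀ·S⁻¹ = [-60/169; 47/169]
x' − x̄ = [1020/169, -799/169] = K·y
y = (KᵀK)⁻¹·Kᵀ·(x' − x̄) = [-17]
z = y + H·x̄ = [-17] + [16] = [-1]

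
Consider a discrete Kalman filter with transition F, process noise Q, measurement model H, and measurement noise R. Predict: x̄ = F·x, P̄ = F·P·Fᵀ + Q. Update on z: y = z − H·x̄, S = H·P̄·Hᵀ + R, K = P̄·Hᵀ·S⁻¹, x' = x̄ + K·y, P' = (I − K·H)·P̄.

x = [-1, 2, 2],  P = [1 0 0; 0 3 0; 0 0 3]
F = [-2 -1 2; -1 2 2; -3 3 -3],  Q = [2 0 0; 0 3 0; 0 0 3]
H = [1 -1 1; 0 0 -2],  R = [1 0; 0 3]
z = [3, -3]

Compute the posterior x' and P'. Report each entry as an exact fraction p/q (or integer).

x' = [3234/569, 10339/2276, 1851/1138]
P' = [7585/569 7280/569 -189/569; 7280/569 31671/2276 435/1138; -189/569 435/1138 417/569]

x̄ = F·x = [4, 9, 3]
P̄ = F·P·Fᵀ + Q = [21 8 -21; 8 28 3; -21 3 66]
y = z − H·x̄ = [5, 3]
S = H·P̄·Hᵀ + R = [52 -84; -84 267]
K = P̄·Hᵀ·S⁻¹ = [116/569 126/569; -1681/2276 -145/569; 21/1138 -278/569]
x' = x̄ + K·y = [3234/569, 10339/2276, 1851/1138]
P' = (I − K·H)·P̄ = [7585/569 7280/569 -189/569; 7280/569 31671/2276 435/1138; -189/569 435/1138 417/569]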